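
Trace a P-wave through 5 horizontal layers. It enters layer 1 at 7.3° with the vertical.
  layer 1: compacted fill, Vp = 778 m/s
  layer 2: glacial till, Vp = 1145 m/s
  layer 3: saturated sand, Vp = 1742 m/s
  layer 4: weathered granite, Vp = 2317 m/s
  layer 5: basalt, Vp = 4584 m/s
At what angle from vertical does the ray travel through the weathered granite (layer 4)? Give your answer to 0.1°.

Snell's law across each interface conserves sin θ / V, so sin θ_4 = V_4·sin θ₁/V₁.
sin θ_4 = 2317 × sin 7.3° / 778 = 0.3784.
θ_4 = 22.24° from the vertical.

22.2°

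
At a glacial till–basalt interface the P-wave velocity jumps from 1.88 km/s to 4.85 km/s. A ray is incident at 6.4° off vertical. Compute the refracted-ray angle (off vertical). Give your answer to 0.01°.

16.71°

Snell's law: sin θ₂ = (V₂/V₁)·sin θ₁ = (4.85/1.88)·sin 6.4° = 0.2876.
θ₂ = sin⁻¹(0.2876) = 16.71° (from vertical).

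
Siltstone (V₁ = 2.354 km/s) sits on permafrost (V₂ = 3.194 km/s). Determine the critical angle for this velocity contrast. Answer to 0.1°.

47.5°

At critical incidence the refracted ray runs along the interface (θ₂ = 90°), so sin θ_c = V₁/V₂.
θ_c = arcsin(2.354/3.194) = arcsin 0.7370 = 47.48°.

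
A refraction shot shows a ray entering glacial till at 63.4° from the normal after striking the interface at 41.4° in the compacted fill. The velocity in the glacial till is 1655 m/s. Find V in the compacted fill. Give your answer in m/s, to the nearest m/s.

sin 41.4° = 0.6613; sin 63.4° = 0.8942.
V₁ = V₂·(sin θ₁/sin θ₂) = 1655·(0.6613/0.8942) = 1224.03 m/s.

1224 m/s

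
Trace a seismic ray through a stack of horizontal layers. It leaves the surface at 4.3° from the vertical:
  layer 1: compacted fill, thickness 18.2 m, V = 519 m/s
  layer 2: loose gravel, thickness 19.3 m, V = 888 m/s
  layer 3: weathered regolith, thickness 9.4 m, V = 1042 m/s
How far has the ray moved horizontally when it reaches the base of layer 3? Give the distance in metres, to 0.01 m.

5.30 m

Apply Snell's law at each interface; in layer i the horizontal offset is hᵢ·tan θᵢ.
Layer 1: θ = 4.30°; offset = 18.2·tan 4.30° = 1.3685 m.
Layer 2: sin θ = 888·sin 4.3°/519 = 0.1283, θ = 7.37°; offset = 19.3·tan 7.37° = 2.4966 m.
Layer 3: sin θ = 1042·sin 4.3°/519 = 0.1505, θ = 8.66°; offset = 9.4·tan 8.66° = 1.4313 m.
Total horizontal offset = 5.2964 m.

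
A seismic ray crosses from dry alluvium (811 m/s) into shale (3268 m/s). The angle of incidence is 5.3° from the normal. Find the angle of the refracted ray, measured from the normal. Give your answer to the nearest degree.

Snell's law: sin θ₂ = (V₂/V₁)·sin θ₁ = (3268/811)·sin 5.3° = 0.3722.
θ₂ = arcsin 0.3722 = 21.85° from the normal.

22°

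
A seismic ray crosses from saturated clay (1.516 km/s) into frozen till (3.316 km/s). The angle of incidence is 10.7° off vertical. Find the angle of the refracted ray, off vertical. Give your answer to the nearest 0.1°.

24.0°

sin θ₁/V₁ = sin θ₂/V₂ ⇒ sin θ₂ = 3.316·sin 10.7°/1.516 = 3.316·0.1857/1.516 = 0.4061.
θ₂ = arcsin 0.4061 = 23.96° from the normal.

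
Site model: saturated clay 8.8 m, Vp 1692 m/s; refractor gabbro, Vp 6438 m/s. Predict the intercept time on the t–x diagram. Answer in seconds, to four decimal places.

0.0100 s

tᵢ = 2h·√(V₂²−V₁²)/(V₁V₂).
√(V₂²−V₁²) = √(6438²−1692²) = 6211.7 m/s.
tᵢ = 2·8.8·6211.7/(1692·6438) = 0.01004 s.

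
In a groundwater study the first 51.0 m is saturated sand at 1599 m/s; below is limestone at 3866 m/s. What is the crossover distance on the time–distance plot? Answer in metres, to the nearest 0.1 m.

θ_c = arcsin(1599/3866) = 24.43°, so cos θ_c = 0.9105 and tᵢ = 2h cos θ_c/V₁ = 0.0581 s.
At crossover x/V₁ = x/V₂ + tᵢ ⇒ x = tᵢ/(1/V₁ − 1/V₂) = 0.05808/(6.2539e-04 − 2.5867e-04) = 158.37 m.

158.4 m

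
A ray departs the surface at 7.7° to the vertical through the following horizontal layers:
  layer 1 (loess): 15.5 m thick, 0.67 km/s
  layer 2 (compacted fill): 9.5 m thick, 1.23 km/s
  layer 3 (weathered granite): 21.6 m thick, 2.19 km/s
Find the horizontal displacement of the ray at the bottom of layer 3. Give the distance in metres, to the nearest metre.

15 m

Apply Snell's law at each interface; in layer i the horizontal offset is hᵢ·tan θᵢ.
Layer 1: θ = 7.70°; offset = 15.5·tan 7.70° = 2.096 m.
Layer 2: sin θ = 1.23·sin 7.7°/0.67 = 0.2460, θ = 14.24°; offset = 9.5·tan 14.24° = 2.411 m.
Layer 3: sin θ = 2.19·sin 7.7°/0.67 = 0.4380, θ = 25.97°; offset = 21.6·tan 25.97° = 10.523 m.
Total horizontal offset = 15.029 m.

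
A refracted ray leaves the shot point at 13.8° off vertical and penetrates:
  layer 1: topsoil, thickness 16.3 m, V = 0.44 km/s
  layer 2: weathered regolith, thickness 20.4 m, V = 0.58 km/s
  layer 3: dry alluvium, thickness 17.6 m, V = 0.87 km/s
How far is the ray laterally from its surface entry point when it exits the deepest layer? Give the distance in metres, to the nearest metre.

20 m

p = sin θ₁/V₁ = sin 13.8°/0.44 = 5.4212e-01 s/km is conserved through the stack.
Layer 1: θ = 13.80°; offset = 16.3·tan 13.80° = 4.004 m.
Layer 2: sin θ = p·0.58 = 0.3144 → θ = 18.33°; offset = 20.4·tan 18.33° = 6.757 m.
Layer 3: sin θ = p·0.87 = 0.4716 → θ = 28.14°; offset = 17.6·tan 28.14° = 9.414 m.
Σ offsets = 20.175 m.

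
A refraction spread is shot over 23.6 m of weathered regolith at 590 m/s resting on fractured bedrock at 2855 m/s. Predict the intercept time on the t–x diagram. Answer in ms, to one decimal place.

θ_c = arcsin(V₁/V₂) = arcsin(590/2855) = 11.93°; cos θ_c = 0.9784.
tᵢ = 2h·cos θ_c / V₁ = 2·23.6·0.9784 / 590 = 0.07827 s.

78.3 ms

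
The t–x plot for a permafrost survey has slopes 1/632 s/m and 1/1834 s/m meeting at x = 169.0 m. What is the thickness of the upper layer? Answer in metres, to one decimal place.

59.0 m

h = (x_cross/2)·√((V₂−V₁)/(V₂+V₁)).
(V₂−V₁)/(V₂+V₁) = (1834−632)/(1834+632) = 0.4874; √ = 0.6982.
h = (169.0/2)·0.6982 = 58.99 m.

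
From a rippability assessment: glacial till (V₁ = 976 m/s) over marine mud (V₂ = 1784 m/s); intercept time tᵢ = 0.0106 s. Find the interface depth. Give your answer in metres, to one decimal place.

θ_c = arcsin(976/1784) = 33.17°; cos θ_c = 0.8371.
tᵢ = 2h cos θ_c/V₁ ⇒ h = tᵢ·V₁/(2 cos θ_c) = 0.0106·976/(2·0.8371) = 6.18 m.

6.2 m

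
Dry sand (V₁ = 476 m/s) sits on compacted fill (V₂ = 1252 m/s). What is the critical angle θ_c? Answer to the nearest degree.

Critical incidence: sin θ_c = V₁/V₂ = 476/1252 = 0.3802.
θ_c = arcsin 0.3802 = 22.35°.

22°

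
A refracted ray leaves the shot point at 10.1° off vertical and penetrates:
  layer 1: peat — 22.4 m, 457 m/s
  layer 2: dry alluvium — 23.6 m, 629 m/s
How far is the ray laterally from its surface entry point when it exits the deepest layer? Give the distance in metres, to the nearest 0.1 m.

p = sin θ₁/V₁ = sin 10.1°/457 = 3.8373e-04 s/m is conserved through the stack.
Layer 1: θ = 10.10°; offset = 22.4·tan 10.10° = 3.990 m.
Layer 2: sin θ = p·629 = 0.2414 → θ = 13.97°; offset = 23.6·tan 13.97° = 5.870 m.
Summing the layer offsets gives 9.860 m.

9.9 m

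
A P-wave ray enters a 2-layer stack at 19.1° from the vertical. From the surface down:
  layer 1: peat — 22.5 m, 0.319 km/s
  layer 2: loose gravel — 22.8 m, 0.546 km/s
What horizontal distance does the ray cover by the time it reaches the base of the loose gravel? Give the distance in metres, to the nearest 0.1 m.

Ray parameter p = sin 19.1° / 0.319 km/s = 1.0258e+00 s/km.
Layer 1: θ = 19.10°; offset = 22.5·tan 19.10° = 7.791 m.
Layer 2: sin θ = p·0.546 = 0.5601 → θ = 34.06°; offset = 22.8·tan 34.06° = 15.414 m.
Total horizontal offset = 23.205 m.

23.2 m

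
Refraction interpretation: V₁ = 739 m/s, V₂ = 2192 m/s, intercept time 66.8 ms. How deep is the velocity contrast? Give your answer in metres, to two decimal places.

26.22 m

h = tᵢ·V₁·V₂ / (2·√(V₂²−V₁²)).
√(V₂²−V₁²) = √(2192² − 739²) = 2063.7 m/s.
h = 0.0668 s × 739 × 2192 / (2 × 2063.7) = 26.22 m.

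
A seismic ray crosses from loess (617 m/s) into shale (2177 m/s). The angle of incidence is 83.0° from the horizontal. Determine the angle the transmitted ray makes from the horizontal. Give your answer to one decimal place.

64.5°

Convert to the normal: θ₁ = 90° − 83.0° = 7.0°.
Snell's law: sin θ₂ = (V₂/V₁)·sin θ₁ = (2177/617)·sin 7.0° = 0.4300.
θ₂ = sin⁻¹(0.4300) = 25.47° (from vertical).
From the interface: 90° − 25.47° = 64.53°.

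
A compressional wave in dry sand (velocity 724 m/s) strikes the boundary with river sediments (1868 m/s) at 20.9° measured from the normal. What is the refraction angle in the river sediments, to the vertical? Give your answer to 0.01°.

sin θ₁/V₁ = sin θ₂/V₂ ⇒ sin θ₂ = 1868·sin 20.9°/724 = 1868·0.3567/724 = 0.9204.
θ₂ = sin⁻¹(0.9204) = 66.99° (from vertical).

66.99°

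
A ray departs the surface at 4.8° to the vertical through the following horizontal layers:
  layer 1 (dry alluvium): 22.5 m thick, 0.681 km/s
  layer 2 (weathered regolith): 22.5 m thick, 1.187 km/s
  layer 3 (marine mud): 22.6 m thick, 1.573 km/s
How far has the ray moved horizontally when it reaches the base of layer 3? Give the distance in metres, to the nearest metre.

Apply Snell's law at each interface; in layer i the horizontal offset is hᵢ·tan θᵢ.
Layer 1: θ = 4.80°; offset = 22.5·tan 4.80° = 1.889 m.
Layer 2: sin θ = 1.187·sin 4.8°/0.681 = 0.1459, θ = 8.39°; offset = 22.5·tan 8.39° = 3.317 m.
Layer 3: sin θ = 1.573·sin 4.8°/0.681 = 0.1933, θ = 11.14°; offset = 22.6·tan 11.14° = 4.452 m.
Σ offsets = 9.659 m.

10 m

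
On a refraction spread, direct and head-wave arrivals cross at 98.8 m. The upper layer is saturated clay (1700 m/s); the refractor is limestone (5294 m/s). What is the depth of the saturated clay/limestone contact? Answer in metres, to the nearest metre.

h = (x_cross/2)·√((V₂−V₁)/(V₂+V₁)).
(V₂−V₁)/(V₂+V₁) = (5294−1700)/(5294+1700) = 0.5139; √ = 0.7168.
h = (98.8/2)·0.7168 = 35.41 m.

35 m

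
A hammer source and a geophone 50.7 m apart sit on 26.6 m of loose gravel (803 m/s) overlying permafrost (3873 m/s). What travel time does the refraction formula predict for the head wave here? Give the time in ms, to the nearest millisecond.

78 ms

θ_c = arcsin(V₁/V₂) = arcsin(803/3873) = 11.97°, cos θ_c = 0.9783.
Intercept time tᵢ = 2h cos θ_c / V₁ = 2·26.6·0.9783/803 = 0.06481 s.
t = x/V₂ + tᵢ = 50.7/3873 + 0.06481 = 0.07790 s.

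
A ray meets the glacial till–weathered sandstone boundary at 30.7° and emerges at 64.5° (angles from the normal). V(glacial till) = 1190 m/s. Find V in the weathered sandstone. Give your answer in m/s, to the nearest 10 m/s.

2100 m/s

Snell's law: sin 30.7°/V₁ = sin 64.5°/V₂.
V₂ = V₁·sin 64.5°/sin 30.7° = 1190 × 1.7679 = 2103.79 m/s.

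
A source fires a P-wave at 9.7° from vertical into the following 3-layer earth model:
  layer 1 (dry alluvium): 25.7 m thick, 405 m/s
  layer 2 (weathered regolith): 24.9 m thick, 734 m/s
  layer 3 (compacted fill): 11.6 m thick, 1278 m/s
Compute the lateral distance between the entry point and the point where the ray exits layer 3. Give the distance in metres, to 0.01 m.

19.66 m

Apply Snell's law at each interface; in layer i the horizontal offset is hᵢ·tan θᵢ.
Layer 1: θ = 9.70°; offset = 25.7·tan 9.70° = 4.3930 m.
Layer 2: sin θ = 734·sin 9.7°/405 = 0.3054, θ = 17.78°; offset = 24.9·tan 17.78° = 7.9849 m.
Layer 3: sin θ = 1278·sin 9.7°/405 = 0.5317, θ = 32.12°; offset = 11.6·tan 32.12° = 7.2820 m.
Total horizontal offset = 19.6598 m.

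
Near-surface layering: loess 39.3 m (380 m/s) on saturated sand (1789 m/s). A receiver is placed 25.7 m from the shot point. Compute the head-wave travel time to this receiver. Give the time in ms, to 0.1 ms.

θ_c = arcsin(V₁/V₂) = arcsin(380/1789) = 12.26°, cos θ_c = 0.9772.
Intercept time tᵢ = 2h cos θ_c / V₁ = 2·39.3·0.9772/380 = 0.20212 s.
t = x/V₂ + tᵢ = 25.7/1789 + 0.20212 = 0.21649 s.

216.5 ms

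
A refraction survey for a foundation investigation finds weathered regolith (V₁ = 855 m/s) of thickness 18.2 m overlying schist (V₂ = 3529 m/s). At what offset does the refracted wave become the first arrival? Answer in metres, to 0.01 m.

θ_c = arcsin(855/3529) = 14.02°, so cos θ_c = 0.9702 and tᵢ = 2h cos θ_c/V₁ = 0.0413 s.
At crossover x/V₁ = x/V₂ + tᵢ ⇒ x = tᵢ/(1/V₁ − 1/V₂) = 0.04130/(1.1696e-03 − 2.8337e-04) = 46.61 m.

46.61 m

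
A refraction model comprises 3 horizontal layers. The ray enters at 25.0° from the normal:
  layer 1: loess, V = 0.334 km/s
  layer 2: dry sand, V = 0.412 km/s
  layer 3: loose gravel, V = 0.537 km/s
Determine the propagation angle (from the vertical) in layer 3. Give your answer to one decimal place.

Ray parameter p = sin 25.0° / 0.334 = 1.2653e+00 s/km.
sin θ_3 = p·V_3 = 1.2653e+00 × 0.537 = 0.6795.
θ_3 = 42.80° from the vertical.

42.8°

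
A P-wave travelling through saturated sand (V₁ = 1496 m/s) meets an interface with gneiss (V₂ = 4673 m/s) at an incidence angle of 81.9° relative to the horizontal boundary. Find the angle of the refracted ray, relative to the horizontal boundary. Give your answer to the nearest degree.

64°

Angle from the normal: 90° − 81.9° = 8.1°.
sin θ₁/V₁ = sin θ₂/V₂ ⇒ sin θ₂ = 4673·sin 8.1°/1496 = 4673·0.1409/1496 = 0.4401.
θ₂ = arcsin 0.4401 = 26.11° from the normal.
From the interface: 90° − 26.11° = 63.89°.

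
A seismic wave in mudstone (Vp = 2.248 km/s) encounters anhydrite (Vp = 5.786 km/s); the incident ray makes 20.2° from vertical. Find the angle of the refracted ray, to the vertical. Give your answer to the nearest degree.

63°

sin θ₁/V₁ = sin θ₂/V₂ ⇒ sin θ₂ = 5.786·sin 20.2°/2.248 = 5.786·0.3453/2.248 = 0.8887.
θ₂ = sin⁻¹(0.8887) = 62.72° (from vertical).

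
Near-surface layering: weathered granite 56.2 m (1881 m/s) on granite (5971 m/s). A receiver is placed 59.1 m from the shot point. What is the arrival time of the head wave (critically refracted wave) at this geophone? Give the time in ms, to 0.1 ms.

66.6 ms

t = x/V₂ + 2h·√(V₂²−V₁²)/(V₁V₂).
√(V₂²−V₁²) = √(5971²−1881²) = 5667.0 m/s; delay term = 2·56.2·5667.0/(1881·5971) = 0.05671 s.
t = 59.1/5971 + 0.05671 = 0.06661 s.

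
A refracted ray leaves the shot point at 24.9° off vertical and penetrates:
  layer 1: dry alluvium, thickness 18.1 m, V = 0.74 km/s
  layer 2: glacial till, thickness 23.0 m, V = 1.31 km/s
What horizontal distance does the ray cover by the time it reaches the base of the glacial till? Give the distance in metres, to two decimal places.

34.12 m

p = sin θ₁/V₁ = sin 24.9°/0.74 = 5.6897e-01 s/km is conserved through the stack.
Layer 1: θ = 24.90°; offset = 18.1·tan 24.90° = 8.4017 m.
Layer 2: sin θ = p·1.31 = 0.7453 → θ = 48.19°; offset = 23.0·tan 48.19° = 25.7141 m.
Total horizontal offset = 34.1158 m.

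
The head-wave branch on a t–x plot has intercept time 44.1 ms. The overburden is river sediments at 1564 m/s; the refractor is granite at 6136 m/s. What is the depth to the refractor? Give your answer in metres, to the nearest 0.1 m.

θ_c = arcsin(1564/6136) = 14.77°; cos θ_c = 0.9670.
tᵢ = 2h cos θ_c/V₁ ⇒ h = tᵢ·V₁/(2 cos θ_c) = 0.0441·1564/(2·0.9670) = 35.66 m.

35.7 m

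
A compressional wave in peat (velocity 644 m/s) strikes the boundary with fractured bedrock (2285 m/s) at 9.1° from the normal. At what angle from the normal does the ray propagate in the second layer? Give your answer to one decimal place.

34.1°

sin θ₁/V₁ = sin θ₂/V₂ ⇒ sin θ₂ = 2285·sin 9.1°/644 = 2285·0.1582/644 = 0.5612.
θ₂ = arcsin 0.5612 = 34.14° from the normal.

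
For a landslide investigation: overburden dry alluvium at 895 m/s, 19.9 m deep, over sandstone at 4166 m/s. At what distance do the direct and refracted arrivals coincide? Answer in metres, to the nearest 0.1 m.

49.5 m

x_cross = 2h·√((V₂+V₁)/(V₂−V₁)).
(V₂+V₁)/(V₂−V₁) = (4166+895)/(4166−895) = 1.5472; √ = 1.2439.
x_cross = 2·19.9·1.2439 = 49.51 m.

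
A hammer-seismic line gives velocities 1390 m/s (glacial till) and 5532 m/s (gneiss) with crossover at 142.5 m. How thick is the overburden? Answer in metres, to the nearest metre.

55 m

x_cross = 2h·√((V₂+V₁)/(V₂−V₁)) → h = x_cross / (2·√((V₂+V₁)/(V₂−V₁))).
√((V₂+V₁)/(V₂−V₁)) = √((5532+1390)/(5532−1390)) = 1.2927.
h = 142.5 / (2·1.2927) = 55.12 m.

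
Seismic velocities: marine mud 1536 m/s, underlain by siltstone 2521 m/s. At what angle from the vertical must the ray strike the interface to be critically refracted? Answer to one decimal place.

37.5°

At critical incidence the refracted ray runs along the interface (θ₂ = 90°), so sin θ_c = V₁/V₂.
θ_c = arcsin(1536/2521) = arcsin 0.6093 = 37.54°.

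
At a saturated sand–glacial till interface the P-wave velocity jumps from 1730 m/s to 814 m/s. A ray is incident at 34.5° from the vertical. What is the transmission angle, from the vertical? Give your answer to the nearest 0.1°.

15.5°

sin θ₁/V₁ = sin θ₂/V₂ ⇒ sin θ₂ = 814·sin 34.5°/1730 = 814·0.5664/1730 = 0.2665.
θ₂ = arcsin 0.2665 = 15.46° from the normal.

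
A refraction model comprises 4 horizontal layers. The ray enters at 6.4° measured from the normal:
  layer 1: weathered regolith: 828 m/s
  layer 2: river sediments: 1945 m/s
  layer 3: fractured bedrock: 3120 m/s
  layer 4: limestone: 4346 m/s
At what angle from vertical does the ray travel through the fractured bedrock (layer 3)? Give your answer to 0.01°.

24.84°

Ray parameter p = sin 6.4° / 828 = 1.3462e-04 s/m.
sin θ_3 = p·V_3 = 1.3462e-04 × 3120 = 0.4200.
θ_3 = 24.84° from the vertical.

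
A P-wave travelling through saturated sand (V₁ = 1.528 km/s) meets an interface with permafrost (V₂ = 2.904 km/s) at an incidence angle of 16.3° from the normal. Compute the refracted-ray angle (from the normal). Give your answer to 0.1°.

Snell's law: sin θ₂ = (V₂/V₁)·sin θ₁ = (2.904/1.528)·sin 16.3° = 0.5334.
θ₂ = arcsin 0.5334 = 32.24° from the normal.

32.2°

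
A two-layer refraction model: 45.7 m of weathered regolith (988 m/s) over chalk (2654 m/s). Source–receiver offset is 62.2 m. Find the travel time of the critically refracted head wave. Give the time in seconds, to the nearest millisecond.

0.109 s

θ_c = arcsin(V₁/V₂) = arcsin(988/2654) = 21.86°, cos θ_c = 0.9281.
Intercept time tᵢ = 2h cos θ_c / V₁ = 2·45.7·0.9281/988 = 0.08586 s.
t = x/V₂ + tᵢ = 62.2/2654 + 0.08586 = 0.10930 s.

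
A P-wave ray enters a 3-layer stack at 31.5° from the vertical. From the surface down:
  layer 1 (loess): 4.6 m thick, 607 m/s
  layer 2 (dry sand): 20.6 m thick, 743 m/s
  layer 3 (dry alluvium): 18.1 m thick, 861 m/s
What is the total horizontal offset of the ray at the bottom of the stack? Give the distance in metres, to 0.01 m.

39.94 m

Apply Snell's law at each interface; in layer i the horizontal offset is hᵢ·tan θᵢ.
Layer 1: θ = 31.50°; offset = 4.6·tan 31.50° = 2.8189 m.
Layer 2: sin θ = 743·sin 31.5°/607 = 0.6396, θ = 39.76°; offset = 20.6·tan 39.76° = 17.1386 m.
Layer 3: sin θ = 861·sin 31.5°/607 = 0.7411, θ = 47.83°; offset = 18.1·tan 47.83° = 19.9815 m.
Σ offsets = 39.9390 m.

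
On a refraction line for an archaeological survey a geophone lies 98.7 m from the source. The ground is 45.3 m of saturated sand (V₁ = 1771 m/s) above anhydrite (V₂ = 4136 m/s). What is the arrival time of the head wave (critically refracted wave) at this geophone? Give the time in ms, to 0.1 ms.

70.1 ms

t = x/V₂ + 2h·√(V₂²−V₁²)/(V₁V₂).
√(V₂²−V₁²) = √(4136²−1771²) = 3737.7 m/s; delay term = 2·45.3·3737.7/(1771·4136) = 0.04623 s.
t = 98.7/4136 + 0.04623 = 0.07009 s.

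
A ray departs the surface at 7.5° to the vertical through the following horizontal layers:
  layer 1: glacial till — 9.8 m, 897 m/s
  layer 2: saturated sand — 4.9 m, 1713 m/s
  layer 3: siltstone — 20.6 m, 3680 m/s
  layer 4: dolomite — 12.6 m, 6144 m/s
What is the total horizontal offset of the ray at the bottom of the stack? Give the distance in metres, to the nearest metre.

Apply Snell's law at each interface; in layer i the horizontal offset is hᵢ·tan θᵢ.
Layer 1: θ = 7.50°; offset = 9.8·tan 7.50° = 1.290 m.
Layer 2: sin θ = 1713·sin 7.5°/897 = 0.2493, θ = 14.43°; offset = 4.9·tan 14.43° = 1.261 m.
Layer 3: sin θ = 3680·sin 7.5°/897 = 0.5355, θ = 32.38°; offset = 20.6·tan 32.38° = 13.062 m.
Layer 4: sin θ = 6144·sin 7.5°/897 = 0.8940, θ = 63.39°; offset = 12.6·tan 63.39° = 25.145 m.
Σ offsets = 40.759 m.

41 m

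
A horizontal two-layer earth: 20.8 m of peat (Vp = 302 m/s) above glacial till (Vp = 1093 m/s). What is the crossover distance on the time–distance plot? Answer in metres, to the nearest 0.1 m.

θ_c = arcsin(302/1093) = 16.04°, so cos θ_c = 0.9611 and tᵢ = 2h cos θ_c/V₁ = 0.1324 s.
At crossover x/V₁ = x/V₂ + tᵢ ⇒ x = tᵢ/(1/V₁ − 1/V₂) = 0.13239/(3.3113e-03 − 9.1491e-04) = 55.24 m.

55.2 m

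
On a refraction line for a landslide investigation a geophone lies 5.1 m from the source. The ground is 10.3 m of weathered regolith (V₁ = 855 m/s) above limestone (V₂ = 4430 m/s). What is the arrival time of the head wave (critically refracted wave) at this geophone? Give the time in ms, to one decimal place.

t = x/V₂ + 2h·√(V₂²−V₁²)/(V₁V₂).
√(V₂²−V₁²) = √(4430²−855²) = 4346.7 m/s; delay term = 2·10.3·4346.7/(855·4430) = 0.02364 s.
t = 5.1/4430 + 0.02364 = 0.02479 s.

24.8 ms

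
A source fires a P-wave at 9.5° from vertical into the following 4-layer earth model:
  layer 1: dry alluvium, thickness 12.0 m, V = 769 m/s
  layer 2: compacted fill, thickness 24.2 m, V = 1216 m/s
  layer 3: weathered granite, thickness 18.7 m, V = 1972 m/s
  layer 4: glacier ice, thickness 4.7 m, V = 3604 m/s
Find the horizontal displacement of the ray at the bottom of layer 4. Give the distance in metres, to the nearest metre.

Ray parameter p = sin 9.5° / 769 m/s = 2.1463e-04 s/m.
Layer 1: θ = 9.50°; offset = 12.0·tan 9.50° = 2.008 m.
Layer 2: sin θ = p·1216 = 0.2610 → θ = 15.13°; offset = 24.2·tan 15.13° = 6.543 m.
Layer 3: sin θ = p·1972 = 0.4232 → θ = 25.04°; offset = 18.7·tan 25.04° = 8.736 m.
Layer 4: sin θ = p·3604 = 0.7735 → θ = 50.67°; offset = 4.7·tan 50.67° = 5.736 m.
Summing the layer offsets gives 23.023 m.

23 m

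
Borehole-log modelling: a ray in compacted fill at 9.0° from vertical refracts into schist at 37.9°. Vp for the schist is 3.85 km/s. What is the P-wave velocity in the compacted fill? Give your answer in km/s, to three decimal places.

sin 9.0° = 0.1564; sin 37.9° = 0.6143.
V₁ = V₂·(sin θ₁/sin θ₂) = 3.85·(0.1564/0.6143) = 0.980 km/s.

0.980 km/s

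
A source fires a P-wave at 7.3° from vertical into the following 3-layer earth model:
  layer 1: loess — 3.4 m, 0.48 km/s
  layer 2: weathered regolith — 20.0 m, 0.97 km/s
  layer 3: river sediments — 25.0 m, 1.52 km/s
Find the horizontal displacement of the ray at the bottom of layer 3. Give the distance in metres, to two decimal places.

Ray parameter p = sin 7.3° / 0.48 km/s = 2.6472e-01 s/km.
Layer 1: θ = 7.30°; offset = 3.4·tan 7.30° = 0.4356 m.
Layer 2: sin θ = p·0.97 = 0.2568 → θ = 14.88°; offset = 20.0·tan 14.88° = 5.3137 m.
Layer 3: sin θ = p·1.52 = 0.4024 → θ = 23.73°; offset = 25.0·tan 23.73° = 10.9880 m.
Σ offsets = 16.7373 m.

16.74 m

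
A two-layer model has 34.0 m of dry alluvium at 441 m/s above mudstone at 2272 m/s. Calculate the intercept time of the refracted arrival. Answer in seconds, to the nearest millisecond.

0.151 s

θ_c = arcsin(V₁/V₂) = arcsin(441/2272) = 11.19°; cos θ_c = 0.9810.
tᵢ = 2h·cos θ_c / V₁ = 2·34.0·0.9810 / 441 = 0.15126 s.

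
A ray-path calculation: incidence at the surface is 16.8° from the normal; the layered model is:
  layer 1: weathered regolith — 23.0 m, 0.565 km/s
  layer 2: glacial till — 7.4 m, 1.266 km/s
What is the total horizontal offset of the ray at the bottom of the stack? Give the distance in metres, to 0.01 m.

Ray parameter p = sin 16.8° / 0.565 km/s = 5.1156e-01 s/km.
Layer 1: θ = 16.80°; offset = 23.0·tan 16.80° = 6.9441 m.
Layer 2: sin θ = p·1.266 = 0.6476 → θ = 40.36°; offset = 7.4·tan 40.36° = 6.2898 m.
Σ offsets = 13.2339 m.

13.23 m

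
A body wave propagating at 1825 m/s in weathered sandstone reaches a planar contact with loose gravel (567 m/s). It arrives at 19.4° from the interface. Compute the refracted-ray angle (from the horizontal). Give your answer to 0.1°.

Angle from the normal: 90° − 19.4° = 70.6°.
sin θ₁/V₁ = sin θ₂/V₂ ⇒ sin θ₂ = 567·sin 70.6°/1825 = 567·0.9432/1825 = 0.2930.
θ₂ = arcsin 0.2930 = 17.04° from the normal.
From the interface: 90° − 17.04° = 72.96°.

73.0°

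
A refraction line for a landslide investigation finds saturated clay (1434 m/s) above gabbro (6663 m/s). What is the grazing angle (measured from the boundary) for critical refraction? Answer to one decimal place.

Critical incidence: sin θ_c = V₁/V₂ = 1434/6663 = 0.2152.
θ_c = arcsin 0.2152 = 12.43°.
Measured from the interface: 90° − 12.43° = 77.57°.

77.6°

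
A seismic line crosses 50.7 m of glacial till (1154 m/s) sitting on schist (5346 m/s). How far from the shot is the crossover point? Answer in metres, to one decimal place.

θ_c = arcsin(1154/5346) = 12.47°, so cos θ_c = 0.9764 and tᵢ = 2h cos θ_c/V₁ = 0.0858 s.
At crossover x/V₁ = x/V₂ + tᵢ ⇒ x = tᵢ/(1/V₁ − 1/V₂) = 0.08580/(8.6655e-04 − 1.8706e-04) = 126.27 m.

126.3 m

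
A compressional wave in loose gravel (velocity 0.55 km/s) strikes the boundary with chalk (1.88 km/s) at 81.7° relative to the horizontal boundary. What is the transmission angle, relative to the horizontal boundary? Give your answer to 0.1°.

Angle from the normal: 90° − 81.7° = 8.3°.
sin θ₁/V₁ = sin θ₂/V₂ ⇒ sin θ₂ = 1.88·sin 8.3°/0.55 = 1.88·0.1444/0.55 = 0.4934.
θ₂ = sin⁻¹(0.4934) = 29.57° (from vertical).
From the interface: 90° − 29.57° = 60.43°.

60.4°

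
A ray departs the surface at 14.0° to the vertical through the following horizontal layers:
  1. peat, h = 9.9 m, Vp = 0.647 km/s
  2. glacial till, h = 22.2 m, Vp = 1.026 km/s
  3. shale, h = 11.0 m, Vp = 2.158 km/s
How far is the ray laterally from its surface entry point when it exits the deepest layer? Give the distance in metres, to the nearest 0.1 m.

26.7 m

Ray parameter p = sin 14.0° / 0.647 km/s = 3.7391e-01 s/km.
Layer 1: θ = 14.00°; offset = 9.9·tan 14.00° = 2.468 m.
Layer 2: sin θ = p·1.026 = 0.3836 → θ = 22.56°; offset = 22.2·tan 22.56° = 9.222 m.
Layer 3: sin θ = p·2.158 = 0.8069 → θ = 53.79°; offset = 11.0·tan 53.79° = 15.027 m.
Total horizontal offset = 26.717 m.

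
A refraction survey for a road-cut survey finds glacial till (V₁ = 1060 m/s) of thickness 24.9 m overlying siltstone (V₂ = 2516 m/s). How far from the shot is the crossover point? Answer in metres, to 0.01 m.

78.05 m

x_cross = 2h·√((V₂+V₁)/(V₂−V₁)).
(V₂+V₁)/(V₂−V₁) = (2516+1060)/(2516−1060) = 2.4560; √ = 1.5672.
x_cross = 2·24.9·1.5672 = 78.05 m.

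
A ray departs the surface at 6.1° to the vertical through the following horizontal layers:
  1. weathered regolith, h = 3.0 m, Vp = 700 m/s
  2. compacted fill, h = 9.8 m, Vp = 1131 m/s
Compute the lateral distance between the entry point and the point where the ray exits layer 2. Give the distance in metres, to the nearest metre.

2 m

Apply Snell's law at each interface; in layer i the horizontal offset is hᵢ·tan θᵢ.
Layer 1: θ = 6.10°; offset = 3.0·tan 6.10° = 0.321 m.
Layer 2: sin θ = 1131·sin 6.1°/700 = 0.1717, θ = 9.89°; offset = 9.8·tan 9.89° = 1.708 m.
Total horizontal offset = 2.029 m.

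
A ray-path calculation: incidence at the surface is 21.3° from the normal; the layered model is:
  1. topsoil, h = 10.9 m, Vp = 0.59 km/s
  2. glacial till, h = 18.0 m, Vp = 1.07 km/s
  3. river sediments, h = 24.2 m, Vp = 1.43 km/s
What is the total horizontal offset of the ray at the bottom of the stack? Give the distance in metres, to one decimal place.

Apply Snell's law at each interface; in layer i the horizontal offset is hᵢ·tan θᵢ.
Layer 1: θ = 21.30°; offset = 10.9·tan 21.30° = 4.250 m.
Layer 2: sin θ = 1.07·sin 21.3°/0.59 = 0.6588, θ = 41.21°; offset = 18.0·tan 41.21° = 15.762 m.
Layer 3: sin θ = 1.43·sin 21.3°/0.59 = 0.8804, θ = 61.69°; offset = 24.2·tan 61.69° = 44.932 m.
Summing the layer offsets gives 64.943 m.

64.9 m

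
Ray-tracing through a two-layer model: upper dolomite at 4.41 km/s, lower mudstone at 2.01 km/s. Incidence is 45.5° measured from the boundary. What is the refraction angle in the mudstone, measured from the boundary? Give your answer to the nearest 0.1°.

Convert to the normal: θ₁ = 90° − 45.5° = 44.5°.
sin θ₁/V₁ = sin θ₂/V₂ ⇒ sin θ₂ = 2.01·sin 44.5°/4.41 = 2.01·0.7009/4.41 = 0.3195.
θ₂ = arcsin 0.3195 = 18.63° from the normal.
From the interface: 90° − 18.63° = 71.37°.

71.4°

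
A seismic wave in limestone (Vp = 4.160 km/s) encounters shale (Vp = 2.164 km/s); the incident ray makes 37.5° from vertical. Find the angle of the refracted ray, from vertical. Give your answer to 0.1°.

18.5°

sin θ₁/V₁ = sin θ₂/V₂ ⇒ sin θ₂ = 2.164·sin 37.5°/4.160 = 2.164·0.6088/4.160 = 0.3167.
θ₂ = sin⁻¹(0.3167) = 18.46° (from vertical).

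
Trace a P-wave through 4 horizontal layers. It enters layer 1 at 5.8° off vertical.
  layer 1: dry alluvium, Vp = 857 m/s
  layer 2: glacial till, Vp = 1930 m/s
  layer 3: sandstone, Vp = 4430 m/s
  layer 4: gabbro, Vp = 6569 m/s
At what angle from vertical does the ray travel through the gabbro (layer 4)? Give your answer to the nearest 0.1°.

Snell's law across each interface conserves sin θ / V, so sin θ_4 = V_4·sin θ₁/V₁.
sin θ_4 = 6569 × sin 5.8° / 857 = 0.7746.
θ_4 = arcsin 0.7746 = 50.77°.

50.8°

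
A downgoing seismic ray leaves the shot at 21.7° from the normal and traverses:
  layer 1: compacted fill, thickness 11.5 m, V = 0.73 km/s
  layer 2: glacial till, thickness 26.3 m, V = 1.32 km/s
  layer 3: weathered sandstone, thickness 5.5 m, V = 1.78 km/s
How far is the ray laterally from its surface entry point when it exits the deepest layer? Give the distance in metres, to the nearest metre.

40 m

Apply Snell's law at each interface; in layer i the horizontal offset is hᵢ·tan θᵢ.
Layer 1: θ = 21.70°; offset = 11.5·tan 21.70° = 4.576 m.
Layer 2: sin θ = 1.32·sin 21.7°/0.73 = 0.6686, θ = 41.96°; offset = 26.3·tan 41.96° = 23.646 m.
Layer 3: sin θ = 1.78·sin 21.7°/0.73 = 0.9016, θ = 64.37°; offset = 5.5·tan 64.37° = 11.462 m.
Summing the layer offsets gives 39.684 m.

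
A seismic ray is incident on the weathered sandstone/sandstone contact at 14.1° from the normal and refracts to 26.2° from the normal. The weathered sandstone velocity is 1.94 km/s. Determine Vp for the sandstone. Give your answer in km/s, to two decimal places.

sin 14.1° = 0.2436; sin 26.2° = 0.4415.
V₂ = V₁·(sin θ₂/sin θ₁) = 1.94·(0.4415/0.2436) = 3.52 km/s.

3.52 km/s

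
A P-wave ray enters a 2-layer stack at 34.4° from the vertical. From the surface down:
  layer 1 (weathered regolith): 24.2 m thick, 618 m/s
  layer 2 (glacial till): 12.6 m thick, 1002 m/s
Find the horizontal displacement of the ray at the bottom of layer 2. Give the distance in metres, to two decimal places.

45.34 m

p = sin θ₁/V₁ = sin 34.4°/618 = 9.1419e-04 s/m is conserved through the stack.
Layer 1: θ = 34.40°; offset = 24.2·tan 34.40° = 16.5701 m.
Layer 2: sin θ = p·1002 = 0.9160 → θ = 66.35°; offset = 12.6·tan 66.35° = 28.7721 m.
Total horizontal offset = 45.3422 m.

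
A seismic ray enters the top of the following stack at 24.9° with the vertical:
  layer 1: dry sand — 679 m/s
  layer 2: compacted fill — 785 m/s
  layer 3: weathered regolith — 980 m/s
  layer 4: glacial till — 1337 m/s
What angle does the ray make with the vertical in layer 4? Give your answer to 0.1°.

Snell's law across each interface conserves sin θ / V, so sin θ_4 = V_4·sin θ₁/V₁.
sin θ_4 = 1337 × sin 24.9° / 679 = 0.8290.
θ_4 = 56.00° from the vertical.

56.0°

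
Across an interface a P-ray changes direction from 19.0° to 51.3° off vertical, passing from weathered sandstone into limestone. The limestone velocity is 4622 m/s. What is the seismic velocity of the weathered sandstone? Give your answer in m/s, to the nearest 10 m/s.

1930 m/s

Snell's law: sin 19.0°/V₁ = sin 51.3°/V₂.
V₁ = V₂·sin 19.0°/sin 51.3° = 4622 × 0.4172 = 1928.14 m/s.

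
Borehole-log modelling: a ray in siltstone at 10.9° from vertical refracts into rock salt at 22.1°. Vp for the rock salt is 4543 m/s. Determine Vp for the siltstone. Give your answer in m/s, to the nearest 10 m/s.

2280 m/s

Snell's law: sin 10.9°/V₁ = sin 22.1°/V₂.
V₁ = V₂·sin 10.9°/sin 22.1° = 4543 × 0.5026 = 2283.37 m/s.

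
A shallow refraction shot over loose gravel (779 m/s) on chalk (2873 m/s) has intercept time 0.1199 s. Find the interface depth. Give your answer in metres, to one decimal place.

θ_c = arcsin(779/2873) = 15.73°; cos θ_c = 0.9625.
tᵢ = 2h cos θ_c/V₁ ⇒ h = tᵢ·V₁/(2 cos θ_c) = 0.1199·779/(2·0.9625) = 48.52 m.

48.5 m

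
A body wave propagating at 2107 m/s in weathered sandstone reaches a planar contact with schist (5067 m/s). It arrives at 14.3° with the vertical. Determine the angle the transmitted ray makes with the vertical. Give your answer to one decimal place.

Snell's law: sin θ₂ = (V₂/V₁)·sin θ₁ = (5067/2107)·sin 14.3° = 0.5940.
θ₂ = arcsin 0.5940 = 36.44° from the normal.

36.4°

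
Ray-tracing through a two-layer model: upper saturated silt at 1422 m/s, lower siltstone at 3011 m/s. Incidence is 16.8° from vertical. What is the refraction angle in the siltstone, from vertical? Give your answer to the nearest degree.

38°

Snell's law: sin θ₂ = (V₂/V₁)·sin θ₁ = (3011/1422)·sin 16.8° = 0.6120.
θ₂ = sin⁻¹(0.6120) = 37.73° (from vertical).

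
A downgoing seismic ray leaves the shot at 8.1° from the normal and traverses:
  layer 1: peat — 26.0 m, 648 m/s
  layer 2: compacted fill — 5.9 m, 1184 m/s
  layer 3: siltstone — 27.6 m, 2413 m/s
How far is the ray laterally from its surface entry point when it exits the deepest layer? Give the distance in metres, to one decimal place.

Apply Snell's law at each interface; in layer i the horizontal offset is hᵢ·tan θᵢ.
Layer 1: θ = 8.10°; offset = 26.0·tan 8.10° = 3.700 m.
Layer 2: sin θ = 1184·sin 8.1°/648 = 0.2574, θ = 14.92°; offset = 5.9·tan 14.92° = 1.572 m.
Layer 3: sin θ = 2413·sin 8.1°/648 = 0.5247, θ = 31.65°; offset = 27.6·tan 31.65° = 17.011 m.
Total horizontal offset = 22.283 m.

22.3 m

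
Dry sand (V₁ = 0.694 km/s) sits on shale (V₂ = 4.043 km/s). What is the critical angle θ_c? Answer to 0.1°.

9.9°

Critical incidence: sin θ_c = V₁/V₂ = 0.694/4.043 = 0.1717.
θ_c = arcsin 0.1717 = 9.88°.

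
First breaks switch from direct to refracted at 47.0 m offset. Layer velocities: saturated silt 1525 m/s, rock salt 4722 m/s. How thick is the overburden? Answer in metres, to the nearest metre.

x_cross = 2h·√((V₂+V₁)/(V₂−V₁)) → h = x_cross / (2·√((V₂+V₁)/(V₂−V₁))).
√((V₂+V₁)/(V₂−V₁)) = √((4722+1525)/(4722−1525)) = 1.3979.
h = 47.0 / (2·1.3979) = 16.81 m.

17 m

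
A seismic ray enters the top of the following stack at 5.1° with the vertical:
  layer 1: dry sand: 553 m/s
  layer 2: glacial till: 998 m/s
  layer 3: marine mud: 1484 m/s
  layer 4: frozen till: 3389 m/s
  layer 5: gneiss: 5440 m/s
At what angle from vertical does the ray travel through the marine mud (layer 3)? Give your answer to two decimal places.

Snell's law across each interface conserves sin θ / V, so sin θ_3 = V_3·sin θ₁/V₁.
sin θ_3 = 1484 × sin 5.1° / 553 = 0.2386.
θ_3 = arcsin 0.2386 = 13.80°.

13.80°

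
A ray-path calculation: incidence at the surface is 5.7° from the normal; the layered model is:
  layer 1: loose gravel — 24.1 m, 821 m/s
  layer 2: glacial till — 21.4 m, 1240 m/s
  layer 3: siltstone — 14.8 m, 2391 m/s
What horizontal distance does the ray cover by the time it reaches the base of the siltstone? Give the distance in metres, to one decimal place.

10.1 m

Ray parameter p = sin 5.7° / 821 m/s = 1.2097e-04 s/m.
Layer 1: θ = 5.70°; offset = 24.1·tan 5.70° = 2.405 m.
Layer 2: sin θ = p·1240 = 0.1500 → θ = 8.63°; offset = 21.4·tan 8.63° = 3.247 m.
Layer 3: sin θ = p·2391 = 0.2892 → θ = 16.81°; offset = 14.8·tan 16.81° = 4.472 m.
Summing the layer offsets gives 10.124 m.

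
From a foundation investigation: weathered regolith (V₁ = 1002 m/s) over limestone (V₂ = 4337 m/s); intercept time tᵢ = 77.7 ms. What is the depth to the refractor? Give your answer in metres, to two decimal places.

40.01 m

h = tᵢ·V₁·V₂ / (2·√(V₂²−V₁²)).
√(V₂²−V₁²) = √(4337² − 1002²) = 4219.7 m/s.
h = 0.0777 s × 1002 × 4337 / (2 × 4219.7) = 40.01 m.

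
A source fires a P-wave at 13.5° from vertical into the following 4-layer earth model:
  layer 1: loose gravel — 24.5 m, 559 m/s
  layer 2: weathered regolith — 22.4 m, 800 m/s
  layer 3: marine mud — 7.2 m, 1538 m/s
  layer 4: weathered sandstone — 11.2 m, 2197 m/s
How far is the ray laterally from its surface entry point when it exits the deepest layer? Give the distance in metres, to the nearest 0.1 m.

Ray parameter p = sin 13.5° / 559 m/s = 4.1761e-04 s/m.
Layer 1: θ = 13.50°; offset = 24.5·tan 13.50° = 5.882 m.
Layer 2: sin θ = p·800 = 0.3341 → θ = 19.52°; offset = 22.4·tan 19.52° = 7.940 m.
Layer 3: sin θ = p·1538 = 0.6423 → θ = 39.96°; offset = 7.2·tan 39.96° = 6.034 m.
Layer 4: sin θ = p·2197 = 0.9175 → θ = 66.56°; offset = 11.2·tan 66.56° = 25.835 m.
Total horizontal offset = 45.691 m.

45.7 m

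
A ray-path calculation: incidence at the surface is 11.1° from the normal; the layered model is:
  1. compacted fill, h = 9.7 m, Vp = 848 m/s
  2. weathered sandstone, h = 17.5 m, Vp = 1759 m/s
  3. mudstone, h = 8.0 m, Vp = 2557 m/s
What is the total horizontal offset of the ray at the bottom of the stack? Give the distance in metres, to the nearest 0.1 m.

15.2 m

Apply Snell's law at each interface; in layer i the horizontal offset is hᵢ·tan θᵢ.
Layer 1: θ = 11.10°; offset = 9.7·tan 11.10° = 1.903 m.
Layer 2: sin θ = 1759·sin 11.1°/848 = 0.3993, θ = 23.54°; offset = 17.5·tan 23.54° = 7.623 m.
Layer 3: sin θ = 2557·sin 11.1°/848 = 0.5805, θ = 35.49°; offset = 8.0·tan 35.49° = 5.704 m.
Σ offsets = 15.229 m.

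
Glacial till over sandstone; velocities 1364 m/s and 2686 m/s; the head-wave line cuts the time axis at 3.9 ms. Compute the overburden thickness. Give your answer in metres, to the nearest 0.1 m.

3.1 m

θ_c = arcsin(1364/2686) = 30.52°; cos θ_c = 0.8615.
tᵢ = 2h cos θ_c/V₁ ⇒ h = tᵢ·V₁/(2 cos θ_c) = 0.0039·1364/(2·0.8615) = 3.09 m.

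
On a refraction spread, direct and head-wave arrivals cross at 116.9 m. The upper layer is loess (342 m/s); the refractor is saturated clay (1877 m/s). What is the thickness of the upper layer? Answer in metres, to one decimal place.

48.6 m

x_cross = 2h·√((V₂+V₁)/(V₂−V₁)) → h = x_cross / (2·√((V₂+V₁)/(V₂−V₁))).
√((V₂+V₁)/(V₂−V₁)) = √((1877+342)/(1877−342)) = 1.2023.
h = 116.9 / (2·1.2023) = 48.61 m.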